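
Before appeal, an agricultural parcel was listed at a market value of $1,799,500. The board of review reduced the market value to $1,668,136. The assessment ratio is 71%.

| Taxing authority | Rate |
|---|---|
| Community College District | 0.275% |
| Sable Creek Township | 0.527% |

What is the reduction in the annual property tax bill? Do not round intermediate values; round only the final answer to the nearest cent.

Old assessed value = $1,799,500 × 0.71 = $1,277,645
New assessed value = $1,668,136 × 0.71 = $1,184,376.56
Combined rate = 0.00275 + 0.00527 = 0.00802
Old tax = $1,277,645 × 0.00802 = $10,246.7129
New tax = $1,184,376.56 × 0.00802 = $9,498.7000112
Reduction = $10,246.7129 − $9,498.7000112 = $748.0128888

$748.01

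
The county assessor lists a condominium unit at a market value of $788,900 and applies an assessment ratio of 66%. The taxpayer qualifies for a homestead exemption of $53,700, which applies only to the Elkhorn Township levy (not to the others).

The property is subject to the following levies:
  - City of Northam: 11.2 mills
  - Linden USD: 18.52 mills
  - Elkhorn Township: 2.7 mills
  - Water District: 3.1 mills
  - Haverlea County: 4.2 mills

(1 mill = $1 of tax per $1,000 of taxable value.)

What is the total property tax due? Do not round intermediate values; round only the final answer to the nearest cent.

Assessed value = $788,900 × 0.66 = $520,674
City of Northam: $520,674 × 0.0112 = $5,831.5488
Linden USD: $520,674 × 0.01852 = $9,642.88248
Elkhorn Township: ($520,674 − $53,700) × 0.0027 = $466,974 × 0.0027 = $1,260.8298
Water District: $520,674 × 0.0031 = $1,614.0894
Haverlea County: $520,674 × 0.0042 = $2,186.8308
Total = $20,536.18128

$20,536.18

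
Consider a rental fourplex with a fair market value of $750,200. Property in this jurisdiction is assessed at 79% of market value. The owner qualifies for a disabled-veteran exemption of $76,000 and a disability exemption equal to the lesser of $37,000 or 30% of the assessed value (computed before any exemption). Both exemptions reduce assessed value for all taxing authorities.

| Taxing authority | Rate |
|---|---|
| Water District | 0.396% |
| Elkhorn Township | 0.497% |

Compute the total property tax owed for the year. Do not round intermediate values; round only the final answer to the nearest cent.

$4,283.35

Assessed value = $750,200 × 0.79 = $592,658
Disability exemption = min($37,000, 30% × $592,658) = min($37,000, $177,797.4) = $37,000 (dollar cap binds)
Taxable value = $592,658 − $76,000 − $37,000 = $479,658
Water District: $479,658 × 0.00396 = $1,899.44568
Elkhorn Township: $479,658 × 0.00497 = $2,383.90026
Total = $4,283.34594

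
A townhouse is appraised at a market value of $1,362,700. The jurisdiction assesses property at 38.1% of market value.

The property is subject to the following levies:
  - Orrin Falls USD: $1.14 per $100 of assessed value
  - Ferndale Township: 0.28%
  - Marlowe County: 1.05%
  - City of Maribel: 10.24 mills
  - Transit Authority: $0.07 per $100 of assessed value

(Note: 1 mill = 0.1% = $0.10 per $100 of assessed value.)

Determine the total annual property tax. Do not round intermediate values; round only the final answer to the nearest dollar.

Assessed value = $1,362,700 × 0.381 = $519,188.7
Orrin Falls USD: $519,188.7 × 0.0114 = $5,918.75118
Ferndale Township: $519,188.7 × 0.0028 = $1,453.72836
Marlowe County: $519,188.7 × 0.0105 = $5,451.48135
City of Maribel: $519,188.7 × 0.01024 = $5,316.492288
Transit Authority: $519,188.7 × 0.0007 = $363.43209
Total = $18,503.885268

$18,504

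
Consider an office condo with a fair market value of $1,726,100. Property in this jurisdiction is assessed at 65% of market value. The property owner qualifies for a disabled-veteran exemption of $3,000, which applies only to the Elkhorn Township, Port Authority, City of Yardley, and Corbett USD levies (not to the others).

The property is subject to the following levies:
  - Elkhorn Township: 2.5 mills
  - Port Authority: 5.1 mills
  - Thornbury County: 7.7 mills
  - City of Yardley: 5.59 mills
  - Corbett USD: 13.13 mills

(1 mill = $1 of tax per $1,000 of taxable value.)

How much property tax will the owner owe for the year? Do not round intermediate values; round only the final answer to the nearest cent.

Assessed value = $1,726,100 × 0.65 = $1,121,965
Elkhorn Township: ($1,121,965 − $3,000) × 0.0025 = $1,118,965 × 0.0025 = $2,797.4125
Port Authority: ($1,121,965 − $3,000) × 0.0051 = $1,118,965 × 0.0051 = $5,706.7215
Thornbury County: $1,121,965 × 0.0077 = $8,639.1305
City of Yardley: ($1,121,965 − $3,000) × 0.00559 = $1,118,965 × 0.00559 = $6,255.01435
Corbett USD: ($1,121,965 − $3,000) × 0.01313 = $1,118,965 × 0.01313 = $14,692.01045
Total = $38,090.2893

$38,090.29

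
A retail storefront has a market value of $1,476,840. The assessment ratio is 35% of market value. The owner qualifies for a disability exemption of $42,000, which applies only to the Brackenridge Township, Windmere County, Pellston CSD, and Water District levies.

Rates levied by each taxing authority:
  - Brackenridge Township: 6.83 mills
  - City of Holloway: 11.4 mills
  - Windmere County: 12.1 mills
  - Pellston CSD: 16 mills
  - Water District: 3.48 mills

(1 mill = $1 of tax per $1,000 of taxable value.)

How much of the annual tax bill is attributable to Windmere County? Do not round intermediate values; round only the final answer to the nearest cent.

$5,746.22

Assessed value = $1,476,840 × 0.35 = $516,894
Windmere County taxable value = $516,894 − $42,000 = $474,894
Windmere County levy = $474,894 × 0.0121 = $5,746.2174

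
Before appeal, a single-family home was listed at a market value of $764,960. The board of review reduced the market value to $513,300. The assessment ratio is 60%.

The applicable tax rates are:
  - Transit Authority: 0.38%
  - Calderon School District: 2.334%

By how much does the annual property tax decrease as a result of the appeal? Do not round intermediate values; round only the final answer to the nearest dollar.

$4,098

Old assessed value = $764,960 × 0.6 = $458,976
New assessed value = $513,300 × 0.6 = $307,980
Combined rate = 0.0038 + 0.02334 = 0.02714
Old tax = $458,976 × 0.02714 = $12,456.60864
New tax = $307,980 × 0.02714 = $8,358.5772
Reduction = $12,456.60864 − $8,358.5772 = $4,098.03144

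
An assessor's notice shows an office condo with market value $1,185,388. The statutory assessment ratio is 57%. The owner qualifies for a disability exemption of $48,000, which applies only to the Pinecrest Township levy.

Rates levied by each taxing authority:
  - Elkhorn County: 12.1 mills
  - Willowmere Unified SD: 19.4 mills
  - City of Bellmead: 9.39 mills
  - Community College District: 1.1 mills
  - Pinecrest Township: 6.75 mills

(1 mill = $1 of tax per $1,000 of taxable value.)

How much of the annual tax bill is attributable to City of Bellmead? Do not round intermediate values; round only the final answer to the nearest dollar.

Assessed value = $1,185,388 × 0.57 = $675,671.16
City of Bellmead taxable value = $675,671.16 (exemption does not apply)
City of Bellmead levy = $675,671.16 × 0.00939 = $6,344.5521924

$6,345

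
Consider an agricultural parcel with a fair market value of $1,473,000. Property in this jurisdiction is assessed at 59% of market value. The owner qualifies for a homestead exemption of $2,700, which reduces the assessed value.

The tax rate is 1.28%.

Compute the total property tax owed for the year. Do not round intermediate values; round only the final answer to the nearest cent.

$11,089.54

Assessed value = $1,473,000 × 0.59 = $869,070
Taxable value = $869,070 − $2,700 = $866,370
Tax = $866,370 × 0.0128 = $11,089.536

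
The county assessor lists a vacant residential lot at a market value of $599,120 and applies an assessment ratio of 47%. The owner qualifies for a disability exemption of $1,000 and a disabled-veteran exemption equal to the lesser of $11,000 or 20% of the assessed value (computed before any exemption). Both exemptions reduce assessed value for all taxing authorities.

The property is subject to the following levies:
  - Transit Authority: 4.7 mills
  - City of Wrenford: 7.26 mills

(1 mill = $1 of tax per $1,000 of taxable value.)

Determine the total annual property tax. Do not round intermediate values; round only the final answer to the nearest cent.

Assessed value = $599,120 × 0.47 = $281,586.4
Disabled-veteran exemption = min($11,000, 20% × $281,586.4) = min($11,000, $56,317.28) = $11,000 (dollar cap binds)
Taxable value = $281,586.4 − $1,000 − $11,000 = $269,586.4
Transit Authority: $269,586.4 × 0.0047 = $1,267.05608
City of Wrenford: $269,586.4 × 0.00726 = $1,957.197264
Total = $3,224.253344

$3,224.25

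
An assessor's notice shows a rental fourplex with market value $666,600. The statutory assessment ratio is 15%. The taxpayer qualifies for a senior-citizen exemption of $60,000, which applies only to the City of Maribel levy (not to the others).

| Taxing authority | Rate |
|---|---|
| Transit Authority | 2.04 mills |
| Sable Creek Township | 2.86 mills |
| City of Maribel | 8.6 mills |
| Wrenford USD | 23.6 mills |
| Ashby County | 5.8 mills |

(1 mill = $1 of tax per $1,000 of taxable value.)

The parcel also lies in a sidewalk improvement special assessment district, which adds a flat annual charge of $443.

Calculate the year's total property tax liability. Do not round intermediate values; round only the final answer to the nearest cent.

$4,216.57

Assessed value = $666,600 × 0.15 = $99,990
Transit Authority: $99,990 × 0.00204 = $203.9796
Sable Creek Township: $99,990 × 0.00286 = $285.9714
City of Maribel: ($99,990 − $60,000) × 0.0086 = $39,990 × 0.0086 = $343.914
Wrenford USD: $99,990 × 0.0236 = $2,359.764
Ashby County: $99,990 × 0.0058 = $579.942
Levies subtotal = $3,773.571
Total = $3,773.571 + $443 = $4,216.571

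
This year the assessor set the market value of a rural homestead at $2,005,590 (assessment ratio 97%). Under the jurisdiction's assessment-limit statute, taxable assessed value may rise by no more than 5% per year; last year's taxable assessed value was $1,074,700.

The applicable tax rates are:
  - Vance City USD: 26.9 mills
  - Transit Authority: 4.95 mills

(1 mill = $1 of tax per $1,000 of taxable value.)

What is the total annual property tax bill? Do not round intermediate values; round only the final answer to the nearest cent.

$35,940.65

Uncapped assessed value = $2,005,590 × 0.97 = $1,945,422.3
Cap limit = $1,074,700 × 1.05 = $1,128,435
Taxable assessed value = min($1,945,422.3, $1,128,435) = $1,128,435 (cap binds)
Vance City USD: $1,128,435 × 0.0269 = $30,354.9015
Transit Authority: $1,128,435 × 0.00495 = $5,585.75325
Total = $35,940.65475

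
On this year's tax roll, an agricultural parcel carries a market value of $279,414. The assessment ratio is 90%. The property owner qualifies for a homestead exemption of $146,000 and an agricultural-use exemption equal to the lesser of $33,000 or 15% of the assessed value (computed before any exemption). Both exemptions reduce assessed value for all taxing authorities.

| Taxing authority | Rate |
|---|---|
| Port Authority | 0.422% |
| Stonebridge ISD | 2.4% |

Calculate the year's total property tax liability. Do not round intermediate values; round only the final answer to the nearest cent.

Assessed value = $279,414 × 0.9 = $251,472.6
Agricultural-use exemption = min($33,000, 15% × $251,472.6) = min($33,000, $37,720.89) = $33,000 (dollar cap binds)
Taxable value = $251,472.6 − $146,000 − $33,000 = $72,472.6
Port Authority: $72,472.6 × 0.00422 = $305.834372
Stonebridge ISD: $72,472.6 × 0.024 = $1,739.3424
Total = $2,045.176772

$2,045.18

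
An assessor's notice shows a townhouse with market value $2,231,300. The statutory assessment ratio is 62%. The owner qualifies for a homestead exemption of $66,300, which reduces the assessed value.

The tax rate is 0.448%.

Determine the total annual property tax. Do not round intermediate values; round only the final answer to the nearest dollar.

Assessed value = $2,231,300 × 0.62 = $1,383,406
Taxable value = $1,383,406 − $66,300 = $1,317,106
Tax = $1,317,106 × 0.00448 = $5,900.63488

$5,901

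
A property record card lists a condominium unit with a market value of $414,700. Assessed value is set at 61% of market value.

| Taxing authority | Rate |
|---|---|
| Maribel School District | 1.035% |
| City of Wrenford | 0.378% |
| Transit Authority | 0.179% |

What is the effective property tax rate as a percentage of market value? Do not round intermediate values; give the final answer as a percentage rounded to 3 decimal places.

0.971%

Assessed value = $414,700 × 0.61 = $252,967
Maribel School District: $252,967 × 0.01035 = $2,618.20845
City of Wrenford: $252,967 × 0.00378 = $956.21526
Transit Authority: $252,967 × 0.00179 = $452.81093
Total tax = $4,027.23464
Effective rate = $4,027.23464 ÷ $414,700 = 0.971% of market value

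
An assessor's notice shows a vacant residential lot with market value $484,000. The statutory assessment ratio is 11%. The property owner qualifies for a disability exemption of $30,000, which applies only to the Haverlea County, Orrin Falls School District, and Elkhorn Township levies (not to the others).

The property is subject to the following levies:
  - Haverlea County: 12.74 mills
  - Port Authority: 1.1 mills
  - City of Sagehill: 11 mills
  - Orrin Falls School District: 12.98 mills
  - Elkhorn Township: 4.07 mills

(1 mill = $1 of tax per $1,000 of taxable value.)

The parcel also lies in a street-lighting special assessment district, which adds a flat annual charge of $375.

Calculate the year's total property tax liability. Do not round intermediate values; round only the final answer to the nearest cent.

Assessed value = $484,000 × 0.11 = $53,240
Haverlea County: ($53,240 − $30,000) × 0.01274 = $23,240 × 0.01274 = $296.0776
Port Authority: $53,240 × 0.0011 = $58.564
City of Sagehill: $53,240 × 0.011 = $585.64
Orrin Falls School District: ($53,240 − $30,000) × 0.01298 = $23,240 × 0.01298 = $301.6552
Elkhorn Township: ($53,240 − $30,000) × 0.00407 = $23,240 × 0.00407 = $94.5868
Levies subtotal = $1,336.5236
Total = $1,336.5236 + $375 = $1,711.5236

$1,711.52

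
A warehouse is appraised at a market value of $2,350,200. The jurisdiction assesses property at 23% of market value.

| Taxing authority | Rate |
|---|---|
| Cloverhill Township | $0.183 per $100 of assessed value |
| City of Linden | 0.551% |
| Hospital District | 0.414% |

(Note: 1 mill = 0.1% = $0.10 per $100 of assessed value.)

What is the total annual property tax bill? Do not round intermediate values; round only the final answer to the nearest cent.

$6,205.47

Assessed value = $2,350,200 × 0.23 = $540,546
Cloverhill Township: $540,546 × 0.00183 = $989.19918
City of Linden: $540,546 × 0.00551 = $2,978.40846
Hospital District: $540,546 × 0.00414 = $2,237.86044
Total = $6,205.46808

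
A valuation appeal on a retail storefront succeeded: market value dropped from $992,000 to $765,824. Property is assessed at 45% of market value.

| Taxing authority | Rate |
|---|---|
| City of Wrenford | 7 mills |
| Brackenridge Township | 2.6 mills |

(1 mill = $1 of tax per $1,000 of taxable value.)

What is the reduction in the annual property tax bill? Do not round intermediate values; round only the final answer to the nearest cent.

Old assessed value = $992,000 × 0.45 = $446,400
New assessed value = $765,824 × 0.45 = $344,620.8
Combined rate = 0.007 + 0.0026 = 0.0096
Old tax = $446,400 × 0.0096 = $4,285.44
New tax = $344,620.8 × 0.0096 = $3,308.35968
Reduction = $4,285.44 − $3,308.35968 = $977.08032

$977.08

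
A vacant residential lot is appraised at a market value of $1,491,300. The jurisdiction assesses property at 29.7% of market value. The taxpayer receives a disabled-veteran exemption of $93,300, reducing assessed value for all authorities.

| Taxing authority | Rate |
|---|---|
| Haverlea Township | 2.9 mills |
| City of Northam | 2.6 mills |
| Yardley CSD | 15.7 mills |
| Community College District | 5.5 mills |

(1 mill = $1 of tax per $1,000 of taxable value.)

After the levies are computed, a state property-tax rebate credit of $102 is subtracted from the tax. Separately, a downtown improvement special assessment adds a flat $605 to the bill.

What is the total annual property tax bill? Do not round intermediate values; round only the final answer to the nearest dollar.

Assessed value = $1,491,300 × 0.297 = $442,916.1
Taxable value = $442,916.1 − $93,300 = $349,616.1
Haverlea Township: $349,616.1 × 0.0029 = $1,013.88669
City of Northam: $349,616.1 × 0.0026 = $909.00186
Yardley CSD: $349,616.1 × 0.0157 = $5,488.97277
Community College District: $349,616.1 × 0.0055 = $1,922.88855
Levies subtotal = $9,334.74987
After credit = $9,334.74987 − $102 = $9,232.74987
Total = $9,232.74987 + $605 = $9,837.74987

$9,838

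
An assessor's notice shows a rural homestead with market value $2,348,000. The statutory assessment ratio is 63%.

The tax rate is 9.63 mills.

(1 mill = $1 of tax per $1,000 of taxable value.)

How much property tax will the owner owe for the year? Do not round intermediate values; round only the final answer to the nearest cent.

Assessed value = $2,348,000 × 0.63 = $1,479,240
Tax = $1,479,240 × 0.00963 = $14,245.0812

$14,245.08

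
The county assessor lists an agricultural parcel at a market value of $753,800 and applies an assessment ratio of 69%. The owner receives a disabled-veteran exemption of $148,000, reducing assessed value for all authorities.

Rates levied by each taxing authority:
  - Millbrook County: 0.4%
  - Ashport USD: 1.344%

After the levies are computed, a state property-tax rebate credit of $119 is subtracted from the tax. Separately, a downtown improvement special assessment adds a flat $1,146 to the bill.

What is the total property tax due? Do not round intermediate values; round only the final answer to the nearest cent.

$7,516.81

Assessed value = $753,800 × 0.69 = $520,122
Taxable value = $520,122 − $148,000 = $372,122
Millbrook County: $372,122 × 0.004 = $1,488.488
Ashport USD: $372,122 × 0.01344 = $5,001.31968
Levies subtotal = $6,489.80768
After credit = $6,489.80768 − $119 = $6,370.80768
Total = $6,370.80768 + $1,146 = $7,516.80768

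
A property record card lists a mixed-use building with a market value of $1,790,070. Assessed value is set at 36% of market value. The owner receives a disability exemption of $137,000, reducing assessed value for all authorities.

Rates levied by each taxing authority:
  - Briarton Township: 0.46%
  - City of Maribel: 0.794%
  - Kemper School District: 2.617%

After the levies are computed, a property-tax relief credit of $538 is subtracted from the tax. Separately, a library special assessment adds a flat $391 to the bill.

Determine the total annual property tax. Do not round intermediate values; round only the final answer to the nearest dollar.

Assessed value = $1,790,070 × 0.36 = $644,425.2
Taxable value = $644,425.2 − $137,000 = $507,425.2
Briarton Township: $507,425.2 × 0.0046 = $2,334.15592
City of Maribel: $507,425.2 × 0.00794 = $4,028.956088
Kemper School District: $507,425.2 × 0.02617 = $13,279.317484
Levies subtotal = $19,642.429492
After credit = $19,642.429492 − $538 = $19,104.429492
Total = $19,104.429492 + $391 = $19,495.429492

$19,495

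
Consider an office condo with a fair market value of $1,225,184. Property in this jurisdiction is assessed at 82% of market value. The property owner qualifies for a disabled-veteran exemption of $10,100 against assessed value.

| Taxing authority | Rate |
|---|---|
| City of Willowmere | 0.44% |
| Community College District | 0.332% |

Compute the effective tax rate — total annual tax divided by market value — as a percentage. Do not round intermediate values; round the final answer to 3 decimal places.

Assessed value = $1,225,184 × 0.82 = $1,004,650.88
Taxable value = $1,004,650.88 − $10,100 = $994,550.88
City of Willowmere: $994,550.88 × 0.0044 = $4,376.023872
Community College District: $994,550.88 × 0.00332 = $3,301.9089216
Total tax = $7,677.9327936
Effective rate = $7,677.9327936 ÷ $1,225,184 = 0.627% of market value

0.627%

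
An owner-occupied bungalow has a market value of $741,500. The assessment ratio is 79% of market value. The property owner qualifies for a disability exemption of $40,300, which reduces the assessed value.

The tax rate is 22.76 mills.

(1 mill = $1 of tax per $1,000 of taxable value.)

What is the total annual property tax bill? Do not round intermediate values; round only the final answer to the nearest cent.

Assessed value = $741,500 × 0.79 = $585,785
Taxable value = $585,785 − $40,300 = $545,485
Tax = $545,485 × 0.02276 = $12,415.2386

$12,415.24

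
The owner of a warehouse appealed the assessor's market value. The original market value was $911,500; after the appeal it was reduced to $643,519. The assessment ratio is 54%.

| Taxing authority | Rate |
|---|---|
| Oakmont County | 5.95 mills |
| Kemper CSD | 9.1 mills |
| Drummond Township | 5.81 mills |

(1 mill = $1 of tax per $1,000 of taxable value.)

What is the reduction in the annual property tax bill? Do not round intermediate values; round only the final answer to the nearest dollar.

$3,019

Old assessed value = $911,500 × 0.54 = $492,210
New assessed value = $643,519 × 0.54 = $347,500.26
Combined rate = 0.00595 + 0.0091 + 0.00581 = 0.02086
Old tax = $492,210 × 0.02086 = $10,267.5006
New tax = $347,500.26 × 0.02086 = $7,248.8554236
Reduction = $10,267.5006 − $7,248.8554236 = $3,018.6451764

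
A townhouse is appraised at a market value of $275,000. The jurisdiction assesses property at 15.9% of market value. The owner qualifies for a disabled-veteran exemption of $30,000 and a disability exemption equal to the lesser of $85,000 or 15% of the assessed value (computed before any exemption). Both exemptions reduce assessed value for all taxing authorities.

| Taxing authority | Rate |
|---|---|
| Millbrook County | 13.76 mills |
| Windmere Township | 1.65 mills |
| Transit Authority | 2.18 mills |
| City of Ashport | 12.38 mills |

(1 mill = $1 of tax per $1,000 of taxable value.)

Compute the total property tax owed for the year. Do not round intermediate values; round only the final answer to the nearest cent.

Assessed value = $275,000 × 0.159 = $43,725
Disability exemption = min($85,000, 15% × $43,725) = min($85,000, $6,558.75) = $6,558.75 (percentage binds)
Taxable value = $43,725 − $30,000 − $6,558.75 = $7,166.25
Millbrook County: $7,166.25 × 0.01376 = $98.6076
Windmere Township: $7,166.25 × 0.00165 = $11.8243125
Transit Authority: $7,166.25 × 0.00218 = $15.622425
City of Ashport: $7,166.25 × 0.01238 = $88.718175
Total = $214.7725125

$214.77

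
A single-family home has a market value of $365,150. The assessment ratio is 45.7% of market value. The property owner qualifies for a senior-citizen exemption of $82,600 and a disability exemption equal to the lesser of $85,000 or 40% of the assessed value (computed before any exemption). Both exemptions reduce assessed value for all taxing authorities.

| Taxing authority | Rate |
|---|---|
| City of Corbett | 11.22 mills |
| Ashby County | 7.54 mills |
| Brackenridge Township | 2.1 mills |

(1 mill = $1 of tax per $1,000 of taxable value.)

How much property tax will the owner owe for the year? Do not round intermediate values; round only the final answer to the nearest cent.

Assessed value = $365,150 × 0.457 = $166,873.55
Disability exemption = min($85,000, 40% × $166,873.55) = min($85,000, $66,749.42) = $66,749.42 (percentage binds)
Taxable value = $166,873.55 − $82,600 − $66,749.42 = $17,524.13
City of Corbett: $17,524.13 × 0.01122 = $196.6207386
Ashby County: $17,524.13 × 0.00754 = $132.1319402
Brackenridge Township: $17,524.13 × 0.0021 = $36.800673
Total = $365.5533518

$365.55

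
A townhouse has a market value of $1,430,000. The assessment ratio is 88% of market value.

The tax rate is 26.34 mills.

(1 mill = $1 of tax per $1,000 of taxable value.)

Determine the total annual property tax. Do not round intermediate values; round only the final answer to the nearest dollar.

Assessed value = $1,430,000 × 0.88 = $1,258,400
Tax = $1,258,400 × 0.02634 = $33,146.256

$33,146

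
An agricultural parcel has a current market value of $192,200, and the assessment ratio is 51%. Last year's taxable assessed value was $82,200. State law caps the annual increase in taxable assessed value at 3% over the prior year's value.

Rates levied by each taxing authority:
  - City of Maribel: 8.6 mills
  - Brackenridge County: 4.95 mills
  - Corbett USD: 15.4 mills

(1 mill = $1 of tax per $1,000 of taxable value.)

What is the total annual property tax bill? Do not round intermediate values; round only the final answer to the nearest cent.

$2,451.08

Uncapped assessed value = $192,200 × 0.51 = $98,022
Cap limit = $82,200 × 1.03 = $84,666
Taxable assessed value = min($98,022, $84,666) = $84,666 (cap binds)
City of Maribel: $84,666 × 0.0086 = $728.1276
Brackenridge County: $84,666 × 0.00495 = $419.0967
Corbett USD: $84,666 × 0.0154 = $1,303.8564
Total = $2,451.0807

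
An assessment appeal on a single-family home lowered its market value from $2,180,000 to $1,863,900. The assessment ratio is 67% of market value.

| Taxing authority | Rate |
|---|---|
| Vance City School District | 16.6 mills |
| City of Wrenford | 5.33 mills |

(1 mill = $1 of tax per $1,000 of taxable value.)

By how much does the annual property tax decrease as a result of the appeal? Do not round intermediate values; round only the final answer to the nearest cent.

Old assessed value = $2,180,000 × 0.67 = $1,460,600
New assessed value = $1,863,900 × 0.67 = $1,248,813
Combined rate = 0.0166 + 0.00533 = 0.02193
Old tax = $1,460,600 × 0.02193 = $32,030.958
New tax = $1,248,813 × 0.02193 = $27,386.46909
Reduction = $32,030.958 − $27,386.46909 = $4,644.48891

$4,644.49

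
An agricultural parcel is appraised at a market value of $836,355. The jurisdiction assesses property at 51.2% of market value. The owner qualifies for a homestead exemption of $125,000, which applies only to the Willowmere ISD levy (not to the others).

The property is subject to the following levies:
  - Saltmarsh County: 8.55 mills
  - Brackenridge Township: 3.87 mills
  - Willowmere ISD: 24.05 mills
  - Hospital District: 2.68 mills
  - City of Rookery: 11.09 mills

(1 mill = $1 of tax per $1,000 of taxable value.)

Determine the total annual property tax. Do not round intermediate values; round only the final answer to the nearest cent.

$18,507.21

Assessed value = $836,355 × 0.512 = $428,213.76
Saltmarsh County: $428,213.76 × 0.00855 = $3,661.227648
Brackenridge Township: $428,213.76 × 0.00387 = $1,657.1872512
Willowmere ISD: ($428,213.76 − $125,000) × 0.02405 = $303,213.76 × 0.02405 = $7,292.290928
Hospital District: $428,213.76 × 0.00268 = $1,147.6128768
City of Rookery: $428,213.76 × 0.01109 = $4,748.8905984
Total = $18,507.2093024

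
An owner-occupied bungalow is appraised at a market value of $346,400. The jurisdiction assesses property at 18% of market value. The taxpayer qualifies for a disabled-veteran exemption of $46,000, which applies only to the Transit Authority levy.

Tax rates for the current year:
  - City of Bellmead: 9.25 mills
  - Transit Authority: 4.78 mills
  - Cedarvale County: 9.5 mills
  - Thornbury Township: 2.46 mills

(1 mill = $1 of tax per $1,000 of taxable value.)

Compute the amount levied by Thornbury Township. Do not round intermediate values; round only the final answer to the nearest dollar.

Assessed value = $346,400 × 0.18 = $62,352
Thornbury Township taxable value = $62,352 (exemption does not apply)
Thornbury Township levy = $62,352 × 0.00246 = $153.38592

$153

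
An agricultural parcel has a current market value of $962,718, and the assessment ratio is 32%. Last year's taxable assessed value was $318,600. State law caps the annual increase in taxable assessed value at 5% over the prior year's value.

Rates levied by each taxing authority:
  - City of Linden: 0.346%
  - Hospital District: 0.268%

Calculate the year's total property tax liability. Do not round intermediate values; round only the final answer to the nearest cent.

Uncapped assessed value = $962,718 × 0.32 = $308,069.76
Cap limit = $318,600 × 1.05 = $334,530
Taxable assessed value = min($308,069.76, $334,530) = $308,069.76 (cap does not bind)
City of Linden: $308,069.76 × 0.00346 = $1,065.9213696
Hospital District: $308,069.76 × 0.00268 = $825.6269568
Total = $1,891.5483264

$1,891.55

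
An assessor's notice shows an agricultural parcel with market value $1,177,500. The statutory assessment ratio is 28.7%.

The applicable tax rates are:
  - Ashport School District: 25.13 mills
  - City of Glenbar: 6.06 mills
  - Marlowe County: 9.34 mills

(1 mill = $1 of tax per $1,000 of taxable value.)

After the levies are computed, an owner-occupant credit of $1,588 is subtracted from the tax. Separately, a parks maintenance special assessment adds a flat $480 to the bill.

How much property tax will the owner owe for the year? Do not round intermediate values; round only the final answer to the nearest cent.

Assessed value = $1,177,500 × 0.287 = $337,942.5
Ashport School District: $337,942.5 × 0.02513 = $8,492.495025
City of Glenbar: $337,942.5 × 0.00606 = $2,047.93155
Marlowe County: $337,942.5 × 0.00934 = $3,156.38295
Levies subtotal = $13,696.809525
After credit = $13,696.809525 − $1,588 = $12,108.809525
Total = $12,108.809525 + $480 = $12,588.809525

$12,588.81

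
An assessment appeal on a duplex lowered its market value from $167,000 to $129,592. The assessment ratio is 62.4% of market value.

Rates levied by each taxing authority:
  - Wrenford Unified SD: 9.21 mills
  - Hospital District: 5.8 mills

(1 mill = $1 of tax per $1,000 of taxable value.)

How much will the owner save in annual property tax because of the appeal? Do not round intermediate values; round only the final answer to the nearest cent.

Old assessed value = $167,000 × 0.624 = $104,208
New assessed value = $129,592 × 0.624 = $80,865.408
Combined rate = 0.00921 + 0.0058 = 0.01501
Old tax = $104,208 × 0.01501 = $1,564.16208
New tax = $80,865.408 × 0.01501 = $1,213.78977408
Reduction = $1,564.16208 − $1,213.78977408 = $350.37230592

$350.37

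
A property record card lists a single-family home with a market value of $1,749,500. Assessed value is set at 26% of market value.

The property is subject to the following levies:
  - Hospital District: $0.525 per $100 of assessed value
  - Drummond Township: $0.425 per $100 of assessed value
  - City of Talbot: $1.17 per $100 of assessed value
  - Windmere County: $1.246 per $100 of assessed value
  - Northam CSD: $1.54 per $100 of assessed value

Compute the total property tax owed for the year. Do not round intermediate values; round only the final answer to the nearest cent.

$22,315.92

Assessed value = $1,749,500 × 0.26 = $454,870
Hospital District: $454,870 × 0.00525 = $2,388.0675
Drummond Township: $454,870 × 0.00425 = $1,933.1975
City of Talbot: $454,870 × 0.0117 = $5,321.979
Windmere County: $454,870 × 0.01246 = $5,667.6802
Northam CSD: $454,870 × 0.0154 = $7,004.998
Total = $2,388.0675 + $1,933.1975 + $5,321.979 + $5,667.6802 + $7,004.998 = $22,315.9222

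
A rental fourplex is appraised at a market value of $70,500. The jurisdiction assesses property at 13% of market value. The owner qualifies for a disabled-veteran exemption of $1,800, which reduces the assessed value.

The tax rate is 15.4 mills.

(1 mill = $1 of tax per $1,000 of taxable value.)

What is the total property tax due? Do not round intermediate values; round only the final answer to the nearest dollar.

Assessed value = $70,500 × 0.13 = $9,165
Taxable value = $9,165 − $1,800 = $7,365
Tax = $7,365 × 0.0154 = $113.421

$113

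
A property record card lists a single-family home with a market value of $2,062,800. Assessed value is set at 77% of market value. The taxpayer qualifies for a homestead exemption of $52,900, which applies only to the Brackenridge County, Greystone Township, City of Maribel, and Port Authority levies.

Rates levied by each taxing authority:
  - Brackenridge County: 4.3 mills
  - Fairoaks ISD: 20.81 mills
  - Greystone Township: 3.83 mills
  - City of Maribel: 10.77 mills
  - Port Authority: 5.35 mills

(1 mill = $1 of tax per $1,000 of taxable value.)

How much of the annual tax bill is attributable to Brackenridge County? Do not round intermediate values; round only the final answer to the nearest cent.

Assessed value = $2,062,800 × 0.77 = $1,588,356
Brackenridge County taxable value = $1,588,356 − $52,900 = $1,535,456
Brackenridge County levy = $1,535,456 × 0.0043 = $6,602.4608

$6,602.46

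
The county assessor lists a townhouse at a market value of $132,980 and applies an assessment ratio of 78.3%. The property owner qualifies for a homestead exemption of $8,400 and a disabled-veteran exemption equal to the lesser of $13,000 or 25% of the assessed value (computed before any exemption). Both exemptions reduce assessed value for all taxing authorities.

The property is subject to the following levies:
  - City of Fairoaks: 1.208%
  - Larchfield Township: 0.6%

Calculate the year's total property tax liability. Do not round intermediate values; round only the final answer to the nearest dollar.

Assessed value = $132,980 × 0.783 = $104,123.34
Disabled-veteran exemption = min($13,000, 25% × $104,123.34) = min($13,000, $26,030.835) = $13,000 (dollar cap binds)
Taxable value = $104,123.34 − $8,400 − $13,000 = $82,723.34
City of Fairoaks: $82,723.34 × 0.01208 = $999.2979472
Larchfield Township: $82,723.34 × 0.006 = $496.34004
Total = $1,495.6379872

$1,496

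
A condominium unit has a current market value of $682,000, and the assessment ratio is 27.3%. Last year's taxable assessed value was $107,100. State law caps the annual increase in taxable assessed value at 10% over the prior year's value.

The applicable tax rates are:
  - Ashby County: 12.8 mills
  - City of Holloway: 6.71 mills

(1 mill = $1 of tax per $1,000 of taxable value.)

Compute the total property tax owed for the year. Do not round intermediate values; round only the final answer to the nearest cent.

$2,298.47

Uncapped assessed value = $682,000 × 0.273 = $186,186
Cap limit = $107,100 × 1.1 = $117,810
Taxable assessed value = min($186,186, $117,810) = $117,810 (cap binds)
Ashby County: $117,810 × 0.0128 = $1,507.968
City of Holloway: $117,810 × 0.00671 = $790.5051
Total = $2,298.4731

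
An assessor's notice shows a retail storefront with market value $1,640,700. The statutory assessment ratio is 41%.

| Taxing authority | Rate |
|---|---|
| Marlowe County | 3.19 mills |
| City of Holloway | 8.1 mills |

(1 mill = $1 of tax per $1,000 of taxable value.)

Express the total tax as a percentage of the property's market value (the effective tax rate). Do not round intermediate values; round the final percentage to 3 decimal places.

0.463%

Assessed value = $1,640,700 × 0.41 = $672,687
Marlowe County: $672,687 × 0.00319 = $2,145.87153
City of Holloway: $672,687 × 0.0081 = $5,448.7647
Total tax = $7,594.63623
Effective rate = $7,594.63623 ÷ $1,640,700 = 0.463% of market value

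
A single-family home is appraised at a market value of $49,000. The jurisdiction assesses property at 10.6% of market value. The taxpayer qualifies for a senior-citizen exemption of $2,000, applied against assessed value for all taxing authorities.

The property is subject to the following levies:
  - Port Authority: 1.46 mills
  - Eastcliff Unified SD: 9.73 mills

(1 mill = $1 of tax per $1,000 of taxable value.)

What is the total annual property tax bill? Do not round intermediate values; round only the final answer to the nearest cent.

$35.74

Assessed value = $49,000 × 0.106 = $5,194
Taxable value = $5,194 − $2,000 = $3,194
Port Authority: $3,194 × 0.00146 = $4.66324
Eastcliff Unified SD: $3,194 × 0.00973 = $31.07762
Total = $4.66324 + $31.07762 = $35.74086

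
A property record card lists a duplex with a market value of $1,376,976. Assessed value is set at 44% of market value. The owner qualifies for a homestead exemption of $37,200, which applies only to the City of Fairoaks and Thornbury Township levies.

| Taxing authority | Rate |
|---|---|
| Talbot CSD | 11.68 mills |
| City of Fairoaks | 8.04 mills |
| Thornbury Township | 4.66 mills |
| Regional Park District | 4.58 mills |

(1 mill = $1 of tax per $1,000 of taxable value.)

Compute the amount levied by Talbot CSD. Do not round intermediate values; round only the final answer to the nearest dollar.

Assessed value = $1,376,976 × 0.44 = $605,869.44
Talbot CSD taxable value = $605,869.44 (exemption does not apply)
Talbot CSD levy = $605,869.44 × 0.01168 = $7,076.5550592

$7,077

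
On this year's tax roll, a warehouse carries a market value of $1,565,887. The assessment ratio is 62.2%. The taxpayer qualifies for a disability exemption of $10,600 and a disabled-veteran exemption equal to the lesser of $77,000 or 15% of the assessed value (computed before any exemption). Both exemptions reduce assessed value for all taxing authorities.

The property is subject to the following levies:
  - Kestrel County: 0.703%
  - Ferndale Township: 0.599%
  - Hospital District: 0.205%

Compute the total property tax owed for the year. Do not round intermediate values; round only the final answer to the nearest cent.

$13,357.77

Assessed value = $1,565,887 × 0.622 = $973,981.714
Disabled-veteran exemption = min($77,000, 15% × $973,981.714) = min($77,000, $146,097.2571) = $77,000 (dollar cap binds)
Taxable value = $973,981.714 − $10,600 − $77,000 = $886,381.714
Kestrel County: $886,381.714 × 0.00703 = $6,231.26344942
Ferndale Township: $886,381.714 × 0.00599 = $5,309.42646686
Hospital District: $886,381.714 × 0.00205 = $1,817.0825137
Total = $13,357.77242998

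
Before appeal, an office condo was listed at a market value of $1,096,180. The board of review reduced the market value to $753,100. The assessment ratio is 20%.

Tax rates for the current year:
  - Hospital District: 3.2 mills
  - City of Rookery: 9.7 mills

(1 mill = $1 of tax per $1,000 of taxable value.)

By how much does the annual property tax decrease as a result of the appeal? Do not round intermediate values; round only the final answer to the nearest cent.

$885.15

Old assessed value = $1,096,180 × 0.2 = $219,236
New assessed value = $753,100 × 0.2 = $150,620
Combined rate = 0.0032 + 0.0097 = 0.0129
Old tax = $219,236 × 0.0129 = $2,828.1444
New tax = $150,620 × 0.0129 = $1,942.998
Reduction = $2,828.1444 − $1,942.998 = $885.1464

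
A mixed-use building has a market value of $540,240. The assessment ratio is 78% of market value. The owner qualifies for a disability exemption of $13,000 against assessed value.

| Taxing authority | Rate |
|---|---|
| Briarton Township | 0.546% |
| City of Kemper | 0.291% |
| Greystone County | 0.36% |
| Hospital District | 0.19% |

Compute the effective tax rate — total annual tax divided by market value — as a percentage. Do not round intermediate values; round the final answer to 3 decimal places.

1.048%

Assessed value = $540,240 × 0.78 = $421,387.2
Taxable value = $421,387.2 − $13,000 = $408,387.2
Briarton Township: $408,387.2 × 0.00546 = $2,229.794112
City of Kemper: $408,387.2 × 0.00291 = $1,188.406752
Greystone County: $408,387.2 × 0.0036 = $1,470.19392
Hospital District: $408,387.2 × 0.0019 = $775.93568
Total tax = $5,664.330464
Effective rate = $5,664.330464 ÷ $540,240 = 1.048% of market value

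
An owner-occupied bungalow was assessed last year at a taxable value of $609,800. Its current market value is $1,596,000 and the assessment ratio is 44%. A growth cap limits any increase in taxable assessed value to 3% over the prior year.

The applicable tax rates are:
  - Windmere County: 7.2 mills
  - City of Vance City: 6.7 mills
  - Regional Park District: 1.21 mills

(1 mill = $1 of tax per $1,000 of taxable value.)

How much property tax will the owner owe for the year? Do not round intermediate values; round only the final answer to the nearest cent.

$9,490.50

Uncapped assessed value = $1,596,000 × 0.44 = $702,240
Cap limit = $609,800 × 1.03 = $628,094
Taxable assessed value = min($702,240, $628,094) = $628,094 (cap binds)
Windmere County: $628,094 × 0.0072 = $4,522.2768
City of Vance City: $628,094 × 0.0067 = $4,208.2298
Regional Park District: $628,094 × 0.00121 = $759.99374
Total = $9,490.50034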